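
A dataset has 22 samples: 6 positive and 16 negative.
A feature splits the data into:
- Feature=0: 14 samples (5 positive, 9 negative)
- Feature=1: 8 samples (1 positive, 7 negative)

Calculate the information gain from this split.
0.0493 bits

Information Gain = H(Y) - H(Y|Feature)

Before split:
P(positive) = 6/22 = 0.2727
H(Y) = 0.8454 bits

After split:
Feature=0: H = 0.9403 bits (weight = 14/22)
Feature=1: H = 0.5436 bits (weight = 8/22)
H(Y|Feature) = (14/22)×0.9403 + (8/22)×0.5436 = 0.7960 bits

Information Gain = 0.8454 - 0.7960 = 0.0493 bits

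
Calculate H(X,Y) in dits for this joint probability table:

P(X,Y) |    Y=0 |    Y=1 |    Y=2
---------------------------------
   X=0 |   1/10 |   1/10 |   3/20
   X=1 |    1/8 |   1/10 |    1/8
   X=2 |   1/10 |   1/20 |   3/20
0.9380 dits

Joint entropy is H(X,Y) = -Σ_{x,y} p(x,y) log p(x,y).

Summing over all non-zero entries:
H(X,Y) = -[1/10·log_10(1/10) + 1/10·log_10(1/10) + 3/20·log_10(3/20) + 1/8·log_10(1/8) + 1/10·log_10(1/10) + 1/8·log_10(1/8) + 1/10·log_10(1/10) + 1/20·log_10(1/20) + 3/20·log_10(3/20)]
H(X,Y) = 0.9380 dits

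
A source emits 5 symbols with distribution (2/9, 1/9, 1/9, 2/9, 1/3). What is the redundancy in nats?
0.0865 nats

Redundancy measures how far a source is from maximum entropy:
R = H_max - H(X)

Maximum entropy for 5 symbols: H_max = log_e(5) = 1.6094 nats
Actual entropy: H(X) = 1.5230 nats
Redundancy: R = 1.6094 - 1.5230 = 0.0865 nats

This redundancy represents potential for compression: the source could be compressed by 0.0865 nats per symbol.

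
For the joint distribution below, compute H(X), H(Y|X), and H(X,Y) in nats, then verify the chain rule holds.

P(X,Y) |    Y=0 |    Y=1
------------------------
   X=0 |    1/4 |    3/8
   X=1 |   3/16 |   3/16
H(X,Y) = 1.3421, H(X) = 0.6616, H(Y|X) = 0.6806 (all in nats)

Chain rule: H(X,Y) = H(X) + H(Y|X)

Left side — joint entropy directly:
H(X,Y) = -Σ p(x,y) log p(x,y) = 1.3421 nats

Right side — compute H(Y|X) from the conditional distributions:
P(X) = (5/8, 3/8), so H(X) = 0.6616 nats
H(Y|X) = Σ_x P(X=x) · H(Y|X=x):
  P(Y|X=0) = (2/5, 3/5), H(Y|X=0) = 0.6730, weight P(X=0) = 5/8
  P(Y|X=1) = (1/2, 1/2), H(Y|X=1) = 0.6931, weight P(X=1) = 3/8
H(Y|X) = 0.6806 nats

H(X) + H(Y|X) = 0.6616 + 0.6806 = 1.3421 nats

Both sides equal 1.3421 nats. ✓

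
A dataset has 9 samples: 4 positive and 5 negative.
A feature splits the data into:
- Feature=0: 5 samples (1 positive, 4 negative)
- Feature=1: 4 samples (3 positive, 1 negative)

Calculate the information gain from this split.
0.2294 bits

Information Gain = H(Y) - H(Y|Feature)

Before split:
P(positive) = 4/9 = 0.4444
H(Y) = 0.9911 bits

After split:
Feature=0: H = 0.7219 bits (weight = 5/9)
Feature=1: H = 0.8113 bits (weight = 4/9)
H(Y|Feature) = (5/9)×0.7219 + (4/9)×0.8113 = 0.7616 bits

Information Gain = 0.9911 - 0.7616 = 0.2294 bits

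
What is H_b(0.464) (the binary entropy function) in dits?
0.2999 dits

The binary entropy function is:
H(p) = -p log(p) - (1-p) log(1-p)

H(0.464) = -0.464 × log_10(0.464) - 0.536 × log_10(0.536)
H(0.464) = 0.2999 dits

Note: Binary entropy is maximized at p=0.5 (H=1 bit) and minimized at p=0 or p=1 (H=0).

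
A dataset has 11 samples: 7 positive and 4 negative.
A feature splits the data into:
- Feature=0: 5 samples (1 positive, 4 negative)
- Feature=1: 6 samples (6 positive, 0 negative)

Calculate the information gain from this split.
0.6175 bits

Information Gain = H(Y) - H(Y|Feature)

Before split:
P(positive) = 7/11 = 0.6364
H(Y) = 0.9457 bits

After split:
Feature=0: H = 0.7219 bits (weight = 5/11)
Feature=1: H = 0.0000 bits (weight = 6/11)
H(Y|Feature) = (5/11)×0.7219 + (6/11)×0.0000 = 0.3281 bits

Information Gain = 0.9457 - 0.3281 = 0.6175 bits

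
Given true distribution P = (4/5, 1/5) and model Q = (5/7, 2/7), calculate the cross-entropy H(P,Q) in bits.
0.7498 bits

Cross-entropy: H(P,Q) = -Σ p(x) log q(x)

Alternatively: H(P,Q) = H(P) + D_KL(P||Q)
H(P) = 0.7219 bits
D_KL(P||Q) = 0.0279 bits

H(P,Q) = 0.7219 + 0.0279 = 0.7498 bits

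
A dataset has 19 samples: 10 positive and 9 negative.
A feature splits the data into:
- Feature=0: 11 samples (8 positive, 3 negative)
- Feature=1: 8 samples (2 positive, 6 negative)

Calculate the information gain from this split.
0.1670 bits

Information Gain = H(Y) - H(Y|Feature)

Before split:
P(positive) = 10/19 = 0.5263
H(Y) = 0.9980 bits

After split:
Feature=0: H = 0.8454 bits (weight = 11/19)
Feature=1: H = 0.8113 bits (weight = 8/19)
H(Y|Feature) = (11/19)×0.8454 + (8/19)×0.8113 = 0.8310 bits

Information Gain = 0.9980 - 0.8310 = 0.1670 bits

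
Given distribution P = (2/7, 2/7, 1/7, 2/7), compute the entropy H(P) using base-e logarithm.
1.3518 nats

Shannon entropy is H(X) = -Σ p(x) log p(x).

For P = (2/7, 2/7, 1/7, 2/7):
H = -2/7 × log_e(2/7) -2/7 × log_e(2/7) -1/7 × log_e(1/7) -2/7 × log_e(2/7)
H = 1.3518 nats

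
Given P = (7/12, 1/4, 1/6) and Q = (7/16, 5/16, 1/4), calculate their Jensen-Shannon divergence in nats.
0.0112 nats

Jensen-Shannon divergence is:
JSD(P||Q) = 0.5 × D_KL(P||M) + 0.5 × D_KL(Q||M)
where M = 0.5 × (P + Q) is the mixture distribution.

M = 0.5 × (7/12, 1/4, 1/6) + 0.5 × (7/16, 5/16, 1/4) = (0.510417, 9/32, 5/24)

D_KL(P||M) = 0.0113 nats
D_KL(Q||M) = 0.0111 nats

JSD(P||Q) = 0.5 × 0.0113 + 0.5 × 0.0111 = 0.0112 nats

Unlike KL divergence, JSD is symmetric and bounded: 0 ≤ JSD ≤ log(2).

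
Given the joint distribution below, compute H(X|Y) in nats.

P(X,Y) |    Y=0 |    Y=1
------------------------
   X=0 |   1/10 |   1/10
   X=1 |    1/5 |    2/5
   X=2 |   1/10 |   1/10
0.9364 nats

Using the chain rule: H(X|Y) = H(X,Y) - H(Y)

First, compute H(X,Y) = 1.6094 nats

Marginal P(Y) = (2/5, 3/5)
H(Y) = 0.6730 nats

H(X|Y) = H(X,Y) - H(Y) = 1.6094 - 0.6730 = 0.9364 nats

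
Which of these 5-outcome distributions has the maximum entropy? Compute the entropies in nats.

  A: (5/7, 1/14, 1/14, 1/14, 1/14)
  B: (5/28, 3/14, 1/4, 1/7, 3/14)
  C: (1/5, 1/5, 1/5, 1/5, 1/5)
C

For a discrete distribution over n outcomes, entropy is maximized by the uniform distribution.

Computing entropies:
H(A) = 0.9944 nats
H(B) = 1.5924 nats
H(C) = 1.6094 nats

The uniform distribution (where all probabilities equal 1/5) achieves the maximum entropy of log_e(5) = 1.6094 nats.

Distribution C has the highest entropy.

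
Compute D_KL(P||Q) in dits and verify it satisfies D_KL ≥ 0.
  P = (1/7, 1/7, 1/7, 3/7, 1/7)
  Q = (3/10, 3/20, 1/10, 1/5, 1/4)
0.0802 dits

KL divergence satisfies the Gibbs inequality: D_KL(P||Q) ≥ 0 for all distributions P, Q.

D_KL(P||Q) = Σ p(x) log(p(x)/q(x))
Term by term:
  x=0: 1/7 × log_10[(1/7)/(3/10)] = -0.0460
  x=1: 1/7 × log_10[(1/7)/(3/20)] = -0.0030
  x=2: 1/7 × log_10[(1/7)/(1/10)] = 0.0221
  x=3: 3/7 × log_10[(3/7)/(1/5)] = 0.1419
  x=4: 1/7 × log_10[(1/7)/(1/4)] = -0.0347
D_KL(P||Q) = 0.0802 dits

D_KL(P||Q) = 0.0802 ≥ 0 ✓

This non-negativity is a fundamental property: relative entropy cannot be negative because it measures how different Q is from P.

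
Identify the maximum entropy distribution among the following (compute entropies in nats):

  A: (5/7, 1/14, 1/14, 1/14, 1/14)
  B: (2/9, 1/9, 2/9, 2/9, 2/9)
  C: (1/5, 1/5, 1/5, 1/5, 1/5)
C

For a discrete distribution over n outcomes, entropy is maximized by the uniform distribution.

Computing entropies:
H(A) = 0.9944 nats
H(B) = 1.5811 nats
H(C) = 1.6094 nats

The uniform distribution (where all probabilities equal 1/5) achieves the maximum entropy of log_e(5) = 1.6094 nats.

Distribution C has the highest entropy.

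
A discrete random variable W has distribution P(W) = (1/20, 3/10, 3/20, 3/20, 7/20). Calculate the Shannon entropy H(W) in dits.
0.6287 dits

Shannon entropy is H(X) = -Σ p(x) log p(x).

For P = (1/20, 3/10, 3/20, 3/20, 7/20):
H = -1/20 × log_10(1/20) -3/10 × log_10(3/10) -3/20 × log_10(3/20) -3/20 × log_10(3/20) -7/20 × log_10(7/20)
H = 0.6287 dits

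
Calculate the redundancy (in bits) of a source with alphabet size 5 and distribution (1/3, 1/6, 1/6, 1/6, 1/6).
0.0703 bits

Redundancy measures how far a source is from maximum entropy:
R = H_max - H(X)

Maximum entropy for 5 symbols: H_max = log_2(5) = 2.3219 bits
Actual entropy: H(X) = 2.2516 bits
Redundancy: R = 2.3219 - 2.2516 = 0.0703 bits

This redundancy represents potential for compression: the source could be compressed by 0.0703 bits per symbol.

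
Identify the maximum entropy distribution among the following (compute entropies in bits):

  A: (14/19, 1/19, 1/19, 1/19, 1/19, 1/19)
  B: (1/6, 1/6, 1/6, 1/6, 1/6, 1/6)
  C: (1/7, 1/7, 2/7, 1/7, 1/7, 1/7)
B

For a discrete distribution over n outcomes, entropy is maximized by the uniform distribution.

Computing entropies:
H(A) = 1.4425 bits
H(B) = 2.5850 bits
H(C) = 2.5216 bits

The uniform distribution (where all probabilities equal 1/6) achieves the maximum entropy of log_2(6) = 2.5850 bits.

Distribution B has the highest entropy.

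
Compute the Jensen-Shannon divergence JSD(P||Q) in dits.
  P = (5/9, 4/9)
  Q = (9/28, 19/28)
0.0122 dits

Jensen-Shannon divergence is:
JSD(P||Q) = 0.5 × D_KL(P||M) + 0.5 × D_KL(Q||M)
where M = 0.5 × (P + Q) is the mixture distribution.

M = 0.5 × (5/9, 4/9) + 0.5 × (9/28, 19/28) = (0.438492, 0.561508)

D_KL(P||M) = 0.0120 dits
D_KL(Q||M) = 0.0125 dits

JSD(P||Q) = 0.5 × 0.0120 + 0.5 × 0.0125 = 0.0122 dits

Unlike KL divergence, JSD is symmetric and bounded: 0 ≤ JSD ≤ log(2).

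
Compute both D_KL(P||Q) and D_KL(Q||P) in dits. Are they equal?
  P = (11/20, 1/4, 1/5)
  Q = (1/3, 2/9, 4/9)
D_KL(P||Q) = 0.0630, D_KL(Q||P) = 0.0703

KL divergence is not symmetric: D_KL(P||Q) ≠ D_KL(Q||P) in general.

D_KL(P||Q) = 0.0630 dits
D_KL(Q||P) = 0.0703 dits

No, they are not equal!

This asymmetry is why KL divergence is not a true distance metric.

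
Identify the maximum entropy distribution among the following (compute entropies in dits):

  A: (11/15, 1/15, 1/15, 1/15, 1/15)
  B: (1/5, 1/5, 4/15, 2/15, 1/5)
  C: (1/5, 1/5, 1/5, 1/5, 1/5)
C

For a discrete distribution over n outcomes, entropy is maximized by the uniform distribution.

Computing entropies:
H(A) = 0.4124 dits
H(B) = 0.6891 dits
H(C) = 0.6990 dits

The uniform distribution (where all probabilities equal 1/5) achieves the maximum entropy of log_10(5) = 0.6990 dits.

Distribution C has the highest entropy.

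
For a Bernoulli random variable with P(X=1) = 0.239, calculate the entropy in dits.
0.2388 dits

The binary entropy function is:
H(p) = -p log(p) - (1-p) log(1-p)

H(0.239) = -0.239 × log_10(0.239) - 0.761 × log_10(0.761)
H(0.239) = 0.2388 dits

Note: Binary entropy is maximized at p=0.5 (H=1 bit) and minimized at p=0 or p=1 (H=0).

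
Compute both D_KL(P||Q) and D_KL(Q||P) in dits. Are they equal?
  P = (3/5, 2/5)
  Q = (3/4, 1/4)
D_KL(P||Q) = 0.0235, D_KL(Q||P) = 0.0217

KL divergence is not symmetric: D_KL(P||Q) ≠ D_KL(Q||P) in general.

D_KL(P||Q) = 0.0235 dits
D_KL(Q||P) = 0.0217 dits

No, they are not equal!

This asymmetry is why KL divergence is not a true distance metric.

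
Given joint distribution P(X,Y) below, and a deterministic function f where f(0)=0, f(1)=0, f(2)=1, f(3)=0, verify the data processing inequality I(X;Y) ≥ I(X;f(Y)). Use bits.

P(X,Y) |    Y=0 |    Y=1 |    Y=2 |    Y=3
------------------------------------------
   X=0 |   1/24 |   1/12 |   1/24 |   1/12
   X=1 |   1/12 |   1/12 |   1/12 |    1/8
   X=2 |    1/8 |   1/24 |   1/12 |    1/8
I(X;Y) = 0.0419, I(X;f(Y)) = 0.0026, inequality holds: 0.0419 ≥ 0.0026

Data Processing Inequality: For any Markov chain X → Y → Z, we have I(X;Y) ≥ I(X;Z).

Here Z = f(Y) is a deterministic function of Y, forming X → Y → Z.

Original I(X;Y) = 0.0419 bits

After applying f:
P(X,Z) where Z=f(Y):
- P(X,Z=0) = P(X,Y=0) + P(X,Y=1) + P(X,Y=3)
- P(X,Z=1) = P(X,Y=2)

I(X;Z) = I(X;f(Y)) = 0.0026 bits

Verification: 0.0419 ≥ 0.0026 ✓

Information cannot be created by processing; the function f can only lose information about X.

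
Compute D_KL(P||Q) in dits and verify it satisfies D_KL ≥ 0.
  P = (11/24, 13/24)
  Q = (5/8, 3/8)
0.0248 dits

KL divergence satisfies the Gibbs inequality: D_KL(P||Q) ≥ 0 for all distributions P, Q.

D_KL(P||Q) = Σ p(x) log(p(x)/q(x))
Term by term:
  x=0: 11/24 × log_10[(11/24)/(5/8)] = -0.0617
  x=1: 13/24 × log_10[(13/24)/(3/8)] = 0.0865
D_KL(P||Q) = 0.0248 dits

D_KL(P||Q) = 0.0248 ≥ 0 ✓

This non-negativity is a fundamental property: relative entropy cannot be negative because it measures how different Q is from P.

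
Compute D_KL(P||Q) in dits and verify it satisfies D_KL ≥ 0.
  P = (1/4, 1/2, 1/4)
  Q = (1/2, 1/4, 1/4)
0.0753 dits

KL divergence satisfies the Gibbs inequality: D_KL(P||Q) ≥ 0 for all distributions P, Q.

D_KL(P||Q) = Σ p(x) log(p(x)/q(x))
Term by term:
  x=0: 1/4 × log_10[(1/4)/(1/2)] = -0.0753
  x=1: 1/2 × log_10[(1/2)/(1/4)] = 0.1505
  x=2: 1/4 × log_10[(1/4)/(1/4)] = 0.0000
D_KL(P||Q) = 0.0753 dits

D_KL(P||Q) = 0.0753 ≥ 0 ✓

This non-negativity is a fundamental property: relative entropy cannot be negative because it measures how different Q is from P.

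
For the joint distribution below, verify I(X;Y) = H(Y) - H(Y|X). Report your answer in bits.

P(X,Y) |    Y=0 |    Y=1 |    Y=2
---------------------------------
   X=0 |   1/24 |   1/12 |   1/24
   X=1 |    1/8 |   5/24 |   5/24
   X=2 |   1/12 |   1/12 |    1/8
I(X;Y) = 0.0184 bits

Mutual information has multiple equivalent forms:
- I(X;Y) = H(X) - H(X|Y)
- I(X;Y) = H(Y) - H(Y|X)
- I(X;Y) = H(X) + H(Y) - H(X,Y)

Computing all quantities:
H(X) = 1.4284, H(Y) = 1.5613, H(X,Y) = 2.9713
H(X|Y) = 1.4100, H(Y|X) = 1.5428

Verification:
H(X) - H(X|Y) = 1.4284 - 1.4100 = 0.0184
H(Y) - H(Y|X) = 1.5613 - 1.5428 = 0.0184
H(X) + H(Y) - H(X,Y) = 1.4284 + 1.5613 - 2.9713 = 0.0184

All forms give I(X;Y) = 0.0184 bits. ✓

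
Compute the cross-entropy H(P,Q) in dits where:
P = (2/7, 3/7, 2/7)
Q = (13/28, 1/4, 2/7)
0.5087 dits

Cross-entropy: H(P,Q) = -Σ p(x) log q(x)

Alternatively: H(P,Q) = H(P) + D_KL(P||Q)
H(P) = 0.4686 dits
D_KL(P||Q) = 0.0401 dits

H(P,Q) = 0.4686 + 0.0401 = 0.5087 dits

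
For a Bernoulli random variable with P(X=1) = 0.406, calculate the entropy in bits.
0.9744 bits

The binary entropy function is:
H(p) = -p log(p) - (1-p) log(1-p)

H(0.406) = -0.406 × log_2(0.406) - 0.594 × log_2(0.594)
H(0.406) = 0.9744 bits

Note: Binary entropy is maximized at p=0.5 (H=1 bit) and minimized at p=0 or p=1 (H=0).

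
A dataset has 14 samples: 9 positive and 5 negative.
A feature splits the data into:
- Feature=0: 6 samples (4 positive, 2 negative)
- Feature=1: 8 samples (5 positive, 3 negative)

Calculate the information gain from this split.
0.0013 bits

Information Gain = H(Y) - H(Y|Feature)

Before split:
P(positive) = 9/14 = 0.6429
H(Y) = 0.9403 bits

After split:
Feature=0: H = 0.9183 bits (weight = 6/14)
Feature=1: H = 0.9544 bits (weight = 8/14)
H(Y|Feature) = (6/14)×0.9183 + (8/14)×0.9544 = 0.9389 bits

Information Gain = 0.9403 - 0.9389 = 0.0013 bits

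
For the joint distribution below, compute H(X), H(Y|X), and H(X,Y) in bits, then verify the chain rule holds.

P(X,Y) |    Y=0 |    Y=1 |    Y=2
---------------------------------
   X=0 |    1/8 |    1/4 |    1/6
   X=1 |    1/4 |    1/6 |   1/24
H(X,Y) = 2.4277, H(X) = 0.9950, H(Y|X) = 1.4327 (all in bits)

Chain rule: H(X,Y) = H(X) + H(Y|X)

Left side — joint entropy directly:
H(X,Y) = -Σ p(x,y) log p(x,y) = 2.4277 bits

Right side — compute H(Y|X) from the conditional distributions:
P(X) = (13/24, 11/24), so H(X) = 0.9950 bits
H(Y|X) = Σ_x P(X=x) · H(Y|X=x):
  P(Y|X=0) = (3/13, 6/13, 4/13), H(Y|X=0) = 1.5262, weight P(X=0) = 13/24
  P(Y|X=1) = (6/11, 4/11, 1/11), H(Y|X=1) = 1.3222, weight P(X=1) = 11/24
H(Y|X) = 1.4327 bits

H(X) + H(Y|X) = 0.9950 + 1.4327 = 2.4277 bits

Both sides equal 2.4277 bits. ✓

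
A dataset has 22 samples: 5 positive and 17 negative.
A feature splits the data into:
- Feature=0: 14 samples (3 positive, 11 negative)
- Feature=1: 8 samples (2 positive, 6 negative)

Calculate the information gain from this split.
0.0012 bits

Information Gain = H(Y) - H(Y|Feature)

Before split:
P(positive) = 5/22 = 0.2273
H(Y) = 0.7732 bits

After split:
Feature=0: H = 0.7496 bits (weight = 14/22)
Feature=1: H = 0.8113 bits (weight = 8/22)
H(Y|Feature) = (14/22)×0.7496 + (8/22)×0.8113 = 0.7720 bits

Information Gain = 0.7732 - 0.7720 = 0.0012 bits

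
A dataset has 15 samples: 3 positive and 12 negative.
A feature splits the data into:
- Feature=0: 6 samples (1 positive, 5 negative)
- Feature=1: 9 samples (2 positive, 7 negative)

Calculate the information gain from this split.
0.0034 bits

Information Gain = H(Y) - H(Y|Feature)

Before split:
P(positive) = 3/15 = 0.2000
H(Y) = 0.7219 bits

After split:
Feature=0: H = 0.6500 bits (weight = 6/15)
Feature=1: H = 0.7642 bits (weight = 9/15)
H(Y|Feature) = (6/15)×0.6500 + (9/15)×0.7642 = 0.7185 bits

Information Gain = 0.7219 - 0.7185 = 0.0034 bits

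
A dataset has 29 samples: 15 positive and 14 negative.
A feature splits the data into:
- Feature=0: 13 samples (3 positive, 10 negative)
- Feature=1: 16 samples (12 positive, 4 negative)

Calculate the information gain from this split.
0.2022 bits

Information Gain = H(Y) - H(Y|Feature)

Before split:
P(positive) = 15/29 = 0.5172
H(Y) = 0.9991 bits

After split:
Feature=0: H = 0.7793 bits (weight = 13/29)
Feature=1: H = 0.8113 bits (weight = 16/29)
H(Y|Feature) = (13/29)×0.7793 + (16/29)×0.8113 = 0.7970 bits

Information Gain = 0.9991 - 0.7970 = 0.2022 bits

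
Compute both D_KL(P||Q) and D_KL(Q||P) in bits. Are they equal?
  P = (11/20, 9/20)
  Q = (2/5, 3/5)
D_KL(P||Q) = 0.0659, D_KL(Q||P) = 0.0652

KL divergence is not symmetric: D_KL(P||Q) ≠ D_KL(Q||P) in general.

D_KL(P||Q) = 0.0659 bits
D_KL(Q||P) = 0.0652 bits

No, they are not equal!

This asymmetry is why KL divergence is not a true distance metric.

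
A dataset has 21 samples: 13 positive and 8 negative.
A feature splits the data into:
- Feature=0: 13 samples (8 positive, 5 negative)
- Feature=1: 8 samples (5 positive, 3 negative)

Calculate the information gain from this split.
0.0001 bits

Information Gain = H(Y) - H(Y|Feature)

Before split:
P(positive) = 13/21 = 0.6190
H(Y) = 0.9587 bits

After split:
Feature=0: H = 0.9612 bits (weight = 13/21)
Feature=1: H = 0.9544 bits (weight = 8/21)
H(Y|Feature) = (13/21)×0.9612 + (8/21)×0.9544 = 0.9586 bits

Information Gain = 0.9587 - 0.9586 = 0.0001 bits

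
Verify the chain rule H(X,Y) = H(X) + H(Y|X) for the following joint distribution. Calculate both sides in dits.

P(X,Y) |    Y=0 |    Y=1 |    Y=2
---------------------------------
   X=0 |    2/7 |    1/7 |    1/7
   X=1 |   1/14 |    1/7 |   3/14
H(X,Y) = 0.7429, H(X) = 0.2966, H(Y|X) = 0.4463 (all in dits)

Chain rule: H(X,Y) = H(X) + H(Y|X)

Left side — joint entropy directly:
H(X,Y) = -Σ p(x,y) log p(x,y) = 0.7429 dits

Right side — compute H(Y|X) from the conditional distributions:
P(X) = (4/7, 3/7), so H(X) = 0.2966 dits
H(Y|X) = Σ_x P(X=x) · H(Y|X=x):
  P(Y|X=0) = (1/2, 1/4, 1/4), H(Y|X=0) = 0.4515, weight P(X=0) = 4/7
  P(Y|X=1) = (1/6, 1/3, 1/2), H(Y|X=1) = 0.4392, weight P(X=1) = 3/7
H(Y|X) = 0.4463 dits

H(X) + H(Y|X) = 0.2966 + 0.4463 = 0.7429 dits

Both sides equal 0.7429 dits. ✓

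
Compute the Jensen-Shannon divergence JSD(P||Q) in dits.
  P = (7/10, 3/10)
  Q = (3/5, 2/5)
0.0024 dits

Jensen-Shannon divergence is:
JSD(P||Q) = 0.5 × D_KL(P||M) + 0.5 × D_KL(Q||M)
where M = 0.5 × (P + Q) is the mixture distribution.

M = 0.5 × (7/10, 3/10) + 0.5 × (3/5, 2/5) = (13/20, 7/20)

D_KL(P||M) = 0.0024 dits
D_KL(Q||M) = 0.0023 dits

JSD(P||Q) = 0.5 × 0.0024 + 0.5 × 0.0023 = 0.0024 dits

Unlike KL divergence, JSD is symmetric and bounded: 0 ≤ JSD ≤ log(2).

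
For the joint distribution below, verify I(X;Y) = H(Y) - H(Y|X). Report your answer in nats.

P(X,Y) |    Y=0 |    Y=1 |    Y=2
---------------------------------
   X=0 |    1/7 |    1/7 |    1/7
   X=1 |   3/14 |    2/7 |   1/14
I(X;Y) = 0.0334 nats

Mutual information has multiple equivalent forms:
- I(X;Y) = H(X) - H(X|Y)
- I(X;Y) = H(Y) - H(Y|X)
- I(X;Y) = H(X) + H(Y) - H(X,Y)

Computing all quantities:
H(X) = 0.6829, H(Y) = 1.0609, H(X,Y) = 1.7105
H(X|Y) = 0.6495, H(Y|X) = 1.0276

Verification:
H(X) - H(X|Y) = 0.6829 - 0.6495 = 0.0334
H(Y) - H(Y|X) = 1.0609 - 1.0276 = 0.0334
H(X) + H(Y) - H(X,Y) = 0.6829 + 1.0609 - 1.7105 = 0.0334

All forms give I(X;Y) = 0.0334 nats. ✓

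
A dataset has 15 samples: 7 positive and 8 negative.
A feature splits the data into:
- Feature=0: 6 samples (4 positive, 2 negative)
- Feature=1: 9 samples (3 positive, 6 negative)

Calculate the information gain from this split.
0.0785 bits

Information Gain = H(Y) - H(Y|Feature)

Before split:
P(positive) = 7/15 = 0.4667
H(Y) = 0.9968 bits

After split:
Feature=0: H = 0.9183 bits (weight = 6/15)
Feature=1: H = 0.9183 bits (weight = 9/15)
H(Y|Feature) = (6/15)×0.9183 + (9/15)×0.9183 = 0.9183 bits

Information Gain = 0.9968 - 0.9183 = 0.0785 bits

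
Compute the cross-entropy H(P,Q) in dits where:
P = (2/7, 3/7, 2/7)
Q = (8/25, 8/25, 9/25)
0.4802 dits

Cross-entropy: H(P,Q) = -Σ p(x) log q(x)

Alternatively: H(P,Q) = H(P) + D_KL(P||Q)
H(P) = 0.4686 dits
D_KL(P||Q) = 0.0116 dits

H(P,Q) = 0.4686 + 0.0116 = 0.4802 dits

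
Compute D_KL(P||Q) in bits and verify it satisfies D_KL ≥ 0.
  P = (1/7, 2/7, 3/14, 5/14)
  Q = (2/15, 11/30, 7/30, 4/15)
0.0356 bits

KL divergence satisfies the Gibbs inequality: D_KL(P||Q) ≥ 0 for all distributions P, Q.

D_KL(P||Q) = Σ p(x) log(p(x)/q(x))
Term by term:
  x=0: 1/7 × log_2[(1/7)/(2/15)] = 0.0142
  x=1: 2/7 × log_2[(2/7)/(11/30)] = -0.1028
  x=2: 3/14 × log_2[(3/14)/(7/30)] = -0.0263
  x=3: 5/14 × log_2[(5/14)/(4/15)] = 0.1505
D_KL(P||Q) = 0.0356 bits

D_KL(P||Q) = 0.0356 ≥ 0 ✓

This non-negativity is a fundamental property: relative entropy cannot be negative because it measures how different Q is from P.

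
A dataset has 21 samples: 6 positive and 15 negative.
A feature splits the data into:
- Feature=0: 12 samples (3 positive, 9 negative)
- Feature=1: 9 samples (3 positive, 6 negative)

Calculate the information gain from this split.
0.0060 bits

Information Gain = H(Y) - H(Y|Feature)

Before split:
P(positive) = 6/21 = 0.2857
H(Y) = 0.8631 bits

After split:
Feature=0: H = 0.8113 bits (weight = 12/21)
Feature=1: H = 0.9183 bits (weight = 9/21)
H(Y|Feature) = (12/21)×0.8113 + (9/21)×0.9183 = 0.8571 bits

Information Gain = 0.8631 - 0.8571 = 0.0060 bits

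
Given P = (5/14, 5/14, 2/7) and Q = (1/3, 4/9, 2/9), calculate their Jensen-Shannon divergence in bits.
0.0066 bits

Jensen-Shannon divergence is:
JSD(P||Q) = 0.5 × D_KL(P||M) + 0.5 × D_KL(Q||M)
where M = 0.5 × (P + Q) is the mixture distribution.

M = 0.5 × (5/14, 5/14, 2/7) + 0.5 × (1/3, 4/9, 2/9) = (0.345238, 0.400794, 0.253968)

D_KL(P||M) = 0.0066 bits
D_KL(Q||M) = 0.0066 bits

JSD(P||Q) = 0.5 × 0.0066 + 0.5 × 0.0066 = 0.0066 bits

Unlike KL divergence, JSD is symmetric and bounded: 0 ≤ JSD ≤ log(2).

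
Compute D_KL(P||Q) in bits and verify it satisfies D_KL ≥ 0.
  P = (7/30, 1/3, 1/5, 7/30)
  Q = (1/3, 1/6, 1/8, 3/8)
0.1892 bits

KL divergence satisfies the Gibbs inequality: D_KL(P||Q) ≥ 0 for all distributions P, Q.

D_KL(P||Q) = Σ p(x) log(p(x)/q(x))
Term by term:
  x=0: 7/30 × log_2[(7/30)/(1/3)] = -0.1201
  x=1: 1/3 × log_2[(1/3)/(1/6)] = 0.3333
  x=2: 1/5 × log_2[(1/5)/(1/8)] = 0.1356
  x=3: 7/30 × log_2[(7/30)/(3/8)] = -0.1597
D_KL(P||Q) = 0.1892 bits

D_KL(P||Q) = 0.1892 ≥ 0 ✓

This non-negativity is a fundamental property: relative entropy cannot be negative because it measures how different Q is from P.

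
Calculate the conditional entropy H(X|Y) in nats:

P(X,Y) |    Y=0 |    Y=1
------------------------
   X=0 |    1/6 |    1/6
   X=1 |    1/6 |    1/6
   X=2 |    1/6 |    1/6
1.0986 nats

Using the chain rule: H(X|Y) = H(X,Y) - H(Y)

First, compute H(X,Y) = 1.7918 nats

Marginal P(Y) = (1/2, 1/2)
H(Y) = 0.6931 nats

H(X|Y) = H(X,Y) - H(Y) = 1.7918 - 0.6931 = 1.0986 nats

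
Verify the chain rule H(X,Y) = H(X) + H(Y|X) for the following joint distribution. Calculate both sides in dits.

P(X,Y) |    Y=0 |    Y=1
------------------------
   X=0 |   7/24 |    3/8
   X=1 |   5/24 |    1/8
H(X,Y) = 0.5706, H(X) = 0.2764, H(Y|X) = 0.2942 (all in dits)

Chain rule: H(X,Y) = H(X) + H(Y|X)

Left side — joint entropy directly:
H(X,Y) = -Σ p(x,y) log p(x,y) = 0.5706 dits

Right side — compute H(Y|X) from the conditional distributions:
P(X) = (2/3, 1/3), so H(X) = 0.2764 dits
H(Y|X) = Σ_x P(X=x) · H(Y|X=x):
  P(Y|X=0) = (7/16, 9/16), H(Y|X=0) = 0.2976, weight P(X=0) = 2/3
  P(Y|X=1) = (5/8, 3/8), H(Y|X=1) = 0.2873, weight P(X=1) = 1/3
H(Y|X) = 0.2942 dits

H(X) + H(Y|X) = 0.2764 + 0.2942 = 0.5706 dits

Both sides equal 0.5706 dits. ✓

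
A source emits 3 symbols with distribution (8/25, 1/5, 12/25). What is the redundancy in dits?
0.0260 dits

Redundancy measures how far a source is from maximum entropy:
R = H_max - H(X)

Maximum entropy for 3 symbols: H_max = log_10(3) = 0.4771 dits
Actual entropy: H(X) = 0.4512 dits
Redundancy: R = 0.4771 - 0.4512 = 0.0260 dits

This redundancy represents potential for compression: the source could be compressed by 0.0260 dits per symbol.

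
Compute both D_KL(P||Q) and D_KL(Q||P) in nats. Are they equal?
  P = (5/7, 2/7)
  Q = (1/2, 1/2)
D_KL(P||Q) = 0.0949, D_KL(Q||P) = 0.1015

KL divergence is not symmetric: D_KL(P||Q) ≠ D_KL(Q||P) in general.

D_KL(P||Q) = 0.0949 nats
D_KL(Q||P) = 0.1015 nats

No, they are not equal!

This asymmetry is why KL divergence is not a true distance metric.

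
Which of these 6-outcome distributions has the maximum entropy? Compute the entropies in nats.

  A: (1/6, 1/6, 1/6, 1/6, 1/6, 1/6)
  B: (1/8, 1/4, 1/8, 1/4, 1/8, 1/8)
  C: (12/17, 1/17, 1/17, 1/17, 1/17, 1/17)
A

For a discrete distribution over n outcomes, entropy is maximized by the uniform distribution.

Computing entropies:
H(A) = 1.7918 nats
H(B) = 1.7329 nats
H(C) = 1.0792 nats

The uniform distribution (where all probabilities equal 1/6) achieves the maximum entropy of log_e(6) = 1.7918 nats.

Distribution A has the highest entropy.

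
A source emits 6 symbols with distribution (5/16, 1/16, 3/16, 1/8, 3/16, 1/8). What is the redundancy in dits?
0.0466 dits

Redundancy measures how far a source is from maximum entropy:
R = H_max - H(X)

Maximum entropy for 6 symbols: H_max = log_10(6) = 0.7782 dits
Actual entropy: H(X) = 0.7315 dits
Redundancy: R = 0.7782 - 0.7315 = 0.0466 dits

This redundancy represents potential for compression: the source could be compressed by 0.0466 dits per symbol.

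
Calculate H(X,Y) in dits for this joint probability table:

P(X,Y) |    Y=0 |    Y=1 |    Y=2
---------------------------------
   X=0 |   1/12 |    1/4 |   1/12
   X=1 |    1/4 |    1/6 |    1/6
0.7403 dits

Joint entropy is H(X,Y) = -Σ_{x,y} p(x,y) log p(x,y).

Summing over all non-zero entries:
H(X,Y) = -[1/12·log_10(1/12) + 1/4·log_10(1/4) + 1/12·log_10(1/12) + 1/4·log_10(1/4) + 1/6·log_10(1/6) + 1/6·log_10(1/6)]
H(X,Y) = 0.7403 dits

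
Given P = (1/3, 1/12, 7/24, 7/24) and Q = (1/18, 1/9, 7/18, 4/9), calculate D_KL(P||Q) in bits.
0.5288 bits

KL divergence: D_KL(P||Q) = Σ p(x) log(p(x)/q(x))

Computing term by term:
  x=0: 1/3 × log_2[(1/3)/(1/18)] = 1/3 × 2.5850 = 0.8617
  x=1: 1/12 × log_2[(1/12)/(1/9)] = 1/12 × -0.4150 = -0.0346
  x=2: 7/24 × log_2[(7/24)/(7/18)] = 7/24 × -0.4150 = -0.1211
  x=3: 7/24 × log_2[(7/24)/(4/9)] = 7/24 × -0.6077 = -0.1772

D_KL(P||Q) = 0.5288 bits

Note: KL divergence is always non-negative and equals 0 iff P = Q.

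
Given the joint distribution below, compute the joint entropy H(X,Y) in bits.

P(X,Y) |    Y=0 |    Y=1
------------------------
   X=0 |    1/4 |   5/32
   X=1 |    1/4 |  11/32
1.9480 bits

Joint entropy is H(X,Y) = -Σ_{x,y} p(x,y) log p(x,y).

Summing over all non-zero entries:
H(X,Y) = -[1/4·log_2(1/4) + 5/32·log_2(5/32) + 1/4·log_2(1/4) + 11/32·log_2(11/32)]
H(X,Y) = 1.9480 bits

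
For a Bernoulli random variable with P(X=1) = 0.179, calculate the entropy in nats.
0.4699 nats

The binary entropy function is:
H(p) = -p log(p) - (1-p) log(1-p)

H(0.179) = -0.179 × log_e(0.179) - 0.821 × log_e(0.821)
H(0.179) = 0.4699 nats

Note: Binary entropy is maximized at p=0.5 (H=1 bit) and minimized at p=0 or p=1 (H=0).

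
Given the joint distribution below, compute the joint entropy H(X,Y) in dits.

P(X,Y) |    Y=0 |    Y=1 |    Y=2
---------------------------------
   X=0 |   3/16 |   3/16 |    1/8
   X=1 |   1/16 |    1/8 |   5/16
0.7315 dits

Joint entropy is H(X,Y) = -Σ_{x,y} p(x,y) log p(x,y).

Summing over all non-zero entries:
H(X,Y) = -[3/16·log_10(3/16) + 3/16·log_10(3/16) + 1/8·log_10(1/8) + 1/16·log_10(1/16) + 1/8·log_10(1/8) + 5/16·log_10(5/16)]
H(X,Y) = 0.7315 dits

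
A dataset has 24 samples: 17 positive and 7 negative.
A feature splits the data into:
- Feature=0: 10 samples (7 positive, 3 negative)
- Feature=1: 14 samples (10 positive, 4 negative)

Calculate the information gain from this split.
0.0002 bits

Information Gain = H(Y) - H(Y|Feature)

Before split:
P(positive) = 17/24 = 0.7083
H(Y) = 0.8709 bits

After split:
Feature=0: H = 0.8813 bits (weight = 10/24)
Feature=1: H = 0.8631 bits (weight = 14/24)
H(Y|Feature) = (10/24)×0.8813 + (14/24)×0.8631 = 0.8707 bits

Information Gain = 0.8709 - 0.8707 = 0.0002 bits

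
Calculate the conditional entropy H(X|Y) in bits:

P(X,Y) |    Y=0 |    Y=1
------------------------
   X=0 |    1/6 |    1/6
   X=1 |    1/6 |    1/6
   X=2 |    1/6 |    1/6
1.5850 bits

Using the chain rule: H(X|Y) = H(X,Y) - H(Y)

First, compute H(X,Y) = 2.5850 bits

Marginal P(Y) = (1/2, 1/2)
H(Y) = 1.0000 bits

H(X|Y) = H(X,Y) - H(Y) = 2.5850 - 1.0000 = 1.5850 bits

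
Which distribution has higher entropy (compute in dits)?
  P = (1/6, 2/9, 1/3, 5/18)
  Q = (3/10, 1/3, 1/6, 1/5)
P

Computing entropies in dits:
H(P) = 0.5884
H(Q) = 0.5854

Distribution P has higher entropy.

Intuition: The distribution closer to uniform (more spread out) has higher entropy.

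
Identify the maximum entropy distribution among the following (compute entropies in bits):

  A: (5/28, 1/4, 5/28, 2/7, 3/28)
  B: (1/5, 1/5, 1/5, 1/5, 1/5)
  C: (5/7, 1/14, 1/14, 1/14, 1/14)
B

For a discrete distribution over n outcomes, entropy is maximized by the uniform distribution.

Computing entropies:
H(A) = 2.2493 bits
H(B) = 2.3219 bits
H(C) = 1.4345 bits

The uniform distribution (where all probabilities equal 1/5) achieves the maximum entropy of log_2(5) = 2.3219 bits.

Distribution B has the highest entropy.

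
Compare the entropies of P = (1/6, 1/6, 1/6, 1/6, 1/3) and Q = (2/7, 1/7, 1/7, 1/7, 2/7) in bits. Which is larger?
P

Computing entropies in bits:
H(P) = 2.2516
H(Q) = 2.2359

Distribution P has higher entropy.

Intuition: The distribution closer to uniform (more spread out) has higher entropy.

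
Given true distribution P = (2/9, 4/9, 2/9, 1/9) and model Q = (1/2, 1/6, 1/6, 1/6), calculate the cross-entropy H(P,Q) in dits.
0.6721 dits

Cross-entropy: H(P,Q) = -Σ p(x) log q(x)

Alternatively: H(P,Q) = H(P) + D_KL(P||Q)
H(P) = 0.5529 dits
D_KL(P||Q) = 0.1193 dits

H(P,Q) = 0.5529 + 0.1193 = 0.6721 dits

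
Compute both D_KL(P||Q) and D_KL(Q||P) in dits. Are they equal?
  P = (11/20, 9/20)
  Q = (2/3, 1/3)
D_KL(P||Q) = 0.0127, D_KL(Q||P) = 0.0123

KL divergence is not symmetric: D_KL(P||Q) ≠ D_KL(Q||P) in general.

D_KL(P||Q) = 0.0127 dits
D_KL(Q||P) = 0.0123 dits

No, they are not equal!

This asymmetry is why KL divergence is not a true distance metric.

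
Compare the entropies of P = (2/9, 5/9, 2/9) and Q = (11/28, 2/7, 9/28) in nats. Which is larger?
Q

Computing entropies in nats:
H(P) = 0.9950
H(Q) = 1.0898

Distribution Q has higher entropy.

Intuition: The distribution closer to uniform (more spread out) has higher entropy.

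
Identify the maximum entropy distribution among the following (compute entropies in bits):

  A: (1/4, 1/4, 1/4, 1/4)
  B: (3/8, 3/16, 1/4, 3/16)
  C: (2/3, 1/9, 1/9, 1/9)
A

For a discrete distribution over n outcomes, entropy is maximized by the uniform distribution.

Computing entropies:
H(A) = 2.0000 bits
H(B) = 1.9363 bits
H(C) = 1.4466 bits

The uniform distribution (where all probabilities equal 1/4) achieves the maximum entropy of log_2(4) = 2.0000 bits.

Distribution A has the highest entropy.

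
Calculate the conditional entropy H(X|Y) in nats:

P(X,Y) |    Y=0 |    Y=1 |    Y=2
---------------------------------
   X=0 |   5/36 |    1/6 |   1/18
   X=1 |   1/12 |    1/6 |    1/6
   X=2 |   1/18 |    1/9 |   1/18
1.0310 nats

Using the chain rule: H(X|Y) = H(X,Y) - H(Y)

First, compute H(X,Y) = 2.1030 nats

Marginal P(Y) = (5/18, 4/9, 5/18)
H(Y) = 1.0720 nats

H(X|Y) = H(X,Y) - H(Y) = 2.1030 - 1.0720 = 1.0310 nats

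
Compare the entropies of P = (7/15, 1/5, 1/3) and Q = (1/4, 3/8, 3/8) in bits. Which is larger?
Q

Computing entropies in bits:
H(P) = 1.5058
H(Q) = 1.5613

Distribution Q has higher entropy.

Intuition: The distribution closer to uniform (more spread out) has higher entropy.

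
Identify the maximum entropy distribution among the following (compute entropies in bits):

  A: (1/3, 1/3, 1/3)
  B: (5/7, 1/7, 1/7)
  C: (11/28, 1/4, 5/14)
A

For a discrete distribution over n outcomes, entropy is maximized by the uniform distribution.

Computing entropies:
H(A) = 1.5850 bits
H(B) = 1.1488 bits
H(C) = 1.5601 bits

The uniform distribution (where all probabilities equal 1/3) achieves the maximum entropy of log_2(3) = 1.5850 bits.

Distribution A has the highest entropy.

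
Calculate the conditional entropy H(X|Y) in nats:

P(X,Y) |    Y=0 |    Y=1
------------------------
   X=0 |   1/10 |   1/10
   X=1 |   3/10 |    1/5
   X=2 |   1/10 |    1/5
1.0026 nats

Using the chain rule: H(X|Y) = H(X,Y) - H(Y)

First, compute H(X,Y) = 1.6957 nats

Marginal P(Y) = (1/2, 1/2)
H(Y) = 0.6931 nats

H(X|Y) = H(X,Y) - H(Y) = 1.6957 - 0.6931 = 1.0026 nats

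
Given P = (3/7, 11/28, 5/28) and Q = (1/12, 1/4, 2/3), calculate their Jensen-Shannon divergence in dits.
0.0637 dits

Jensen-Shannon divergence is:
JSD(P||Q) = 0.5 × D_KL(P||M) + 0.5 × D_KL(Q||M)
where M = 0.5 × (P + Q) is the mixture distribution.

M = 0.5 × (3/7, 11/28, 5/28) + 0.5 × (1/12, 1/4, 2/3) = (0.255952, 9/28, 0.422619)

D_KL(P||M) = 0.0634 dits
D_KL(Q||M) = 0.0641 dits

JSD(P||Q) = 0.5 × 0.0634 + 0.5 × 0.0641 = 0.0637 dits

Unlike KL divergence, JSD is symmetric and bounded: 0 ≤ JSD ≤ log(2).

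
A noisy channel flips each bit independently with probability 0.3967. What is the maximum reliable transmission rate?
0.0310 bits

For a binary symmetric channel (BSC) with error probability p:
Capacity C = 1 - H(p) bits per symbol

where H(p) = -p log₂(p) - (1-p) log₂(1-p) is the binary entropy function.

H(0.3967) = 0.9690 bits
C = 1 - 0.9690 = 0.0310 bits per symbol

This means we can reliably transmit up to 0.0310 bits of information per channel use.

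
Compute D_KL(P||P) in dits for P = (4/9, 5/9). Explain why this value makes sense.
0.0000 dits

KL divergence satisfies the Gibbs inequality: D_KL(P||Q) ≥ 0 for all distributions P, Q.

D_KL(P||Q) = Σ p(x) log(p(x)/q(x))
Each term is p(x) × log_10(p(x)/p(x)) = p(x) × log_10(1) = 0, so the sum is 0.
D_KL(P||Q) = 0.0000 dits

When P = Q, the KL divergence is exactly 0, as there is no 'divergence' between identical distributions.

This non-negativity is a fundamental property: relative entropy cannot be negative because it measures how different Q is from P.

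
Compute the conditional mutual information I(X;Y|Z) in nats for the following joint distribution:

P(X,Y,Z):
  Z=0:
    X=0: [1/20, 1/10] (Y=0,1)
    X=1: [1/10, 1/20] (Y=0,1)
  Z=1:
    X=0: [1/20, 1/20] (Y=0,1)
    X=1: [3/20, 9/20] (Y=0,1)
0.0291 nats

Conditional mutual information: I(X;Y|Z) = H(X|Z) + H(Y|Z) - H(X,Y|Z)

H(Z) = 0.6109
H(X,Z) = 1.1059 → H(X|Z) = 0.4950
H(Y,Z) = 1.2376 → H(Y|Z) = 0.6267
H(X,Y,Z) = 1.7036 → H(X,Y|Z) = 1.0927

I(X;Y|Z) = 0.4950 + 0.6267 - 1.0927 = 0.0291 nats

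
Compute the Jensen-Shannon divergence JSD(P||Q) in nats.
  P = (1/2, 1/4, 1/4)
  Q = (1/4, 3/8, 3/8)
0.0338 nats

Jensen-Shannon divergence is:
JSD(P||Q) = 0.5 × D_KL(P||M) + 0.5 × D_KL(Q||M)
where M = 0.5 × (P + Q) is the mixture distribution.

M = 0.5 × (1/2, 1/4, 1/4) + 0.5 × (1/4, 3/8, 3/8) = (3/8, 5/16, 5/16)

D_KL(P||M) = 0.0323 nats
D_KL(Q||M) = 0.0354 nats

JSD(P||Q) = 0.5 × 0.0323 + 0.5 × 0.0354 = 0.0338 nats

Unlike KL divergence, JSD is symmetric and bounded: 0 ≤ JSD ≤ log(2).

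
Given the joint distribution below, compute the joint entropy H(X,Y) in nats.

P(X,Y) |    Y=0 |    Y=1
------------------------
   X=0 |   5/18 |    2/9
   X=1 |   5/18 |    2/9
1.3801 nats

Joint entropy is H(X,Y) = -Σ_{x,y} p(x,y) log p(x,y).

Summing over all non-zero entries:
H(X,Y) = -[5/18·log_e(5/18) + 2/9·log_e(2/9) + 5/18·log_e(5/18) + 2/9·log_e(2/9)]
H(X,Y) = 1.3801 nats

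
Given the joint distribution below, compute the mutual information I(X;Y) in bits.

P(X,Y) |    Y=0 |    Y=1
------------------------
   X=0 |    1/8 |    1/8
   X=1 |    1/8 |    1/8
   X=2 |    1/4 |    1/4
0.0000 bits

Mutual information: I(X;Y) = H(X) + H(Y) - H(X,Y)

Marginals:
P(X) = (1/4, 1/4, 1/2), H(X) = 1.5000 bits
P(Y) = (1/2, 1/2), H(Y) = 1.0000 bits

Joint entropy: H(X,Y) = 2.5000 bits

I(X;Y) = 1.5000 + 1.0000 - 2.5000 = 0.0000 bits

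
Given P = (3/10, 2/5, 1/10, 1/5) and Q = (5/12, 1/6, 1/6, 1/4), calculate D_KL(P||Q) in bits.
0.2250 bits

KL divergence: D_KL(P||Q) = Σ p(x) log(p(x)/q(x))

Computing term by term:
  x=0: 3/10 × log_2[(3/10)/(5/12)] = 3/10 × -0.4739 = -0.1422
  x=1: 2/5 × log_2[(2/5)/(1/6)] = 2/5 × 1.2630 = 0.5052
  x=2: 1/10 × log_2[(1/10)/(1/6)] = 1/10 × -0.7370 = -0.0737
  x=3: 1/5 × log_2[(1/5)/(1/4)] = 1/5 × -0.3219 = -0.0644

D_KL(P||Q) = 0.2250 bits

Note: KL divergence is always non-negative and equals 0 iff P = Q.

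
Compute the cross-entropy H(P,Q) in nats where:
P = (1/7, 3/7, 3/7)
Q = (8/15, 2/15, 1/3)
1.4242 nats

Cross-entropy: H(P,Q) = -Σ p(x) log q(x)

Alternatively: H(P,Q) = H(P) + D_KL(P||Q)
H(P) = 1.0042 nats
D_KL(P||Q) = 0.4199 nats

H(P,Q) = 1.0042 + 0.4199 = 1.4242 nats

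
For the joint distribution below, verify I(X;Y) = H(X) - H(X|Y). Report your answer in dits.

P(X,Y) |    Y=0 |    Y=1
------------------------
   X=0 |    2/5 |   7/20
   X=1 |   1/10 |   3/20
I(X;Y) = 0.0029 dits

Mutual information has multiple equivalent forms:
- I(X;Y) = H(X) - H(X|Y)
- I(X;Y) = H(Y) - H(Y|X)
- I(X;Y) = H(X) + H(Y) - H(X,Y)

Computing all quantities:
H(X) = 0.2442, H(Y) = 0.3010, H(X,Y) = 0.5423
H(X|Y) = 0.2413, H(Y|X) = 0.2981

Verification:
H(X) - H(X|Y) = 0.2442 - 0.2413 = 0.0029
H(Y) - H(Y|X) = 0.3010 - 0.2981 = 0.0029
H(X) + H(Y) - H(X,Y) = 0.2442 + 0.3010 - 0.5423 = 0.0029

All forms give I(X;Y) = 0.0029 dits. ✓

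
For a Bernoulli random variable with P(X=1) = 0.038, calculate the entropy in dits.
0.0702 dits

The binary entropy function is:
H(p) = -p log(p) - (1-p) log(1-p)

H(0.038) = -0.038 × log_10(0.038) - 0.962 × log_10(0.962)
H(0.038) = 0.0702 dits

Note: Binary entropy is maximized at p=0.5 (H=1 bit) and minimized at p=0 or p=1 (H=0).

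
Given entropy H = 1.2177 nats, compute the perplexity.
3.3794

Perplexity is e^H (or exp(H) for natural log).

H = 1.2177 nats
Perplexity = e^1.2177 = 3.3794

Interpretation: The model's uncertainty is equivalent to choosing uniformly among 3.4 options.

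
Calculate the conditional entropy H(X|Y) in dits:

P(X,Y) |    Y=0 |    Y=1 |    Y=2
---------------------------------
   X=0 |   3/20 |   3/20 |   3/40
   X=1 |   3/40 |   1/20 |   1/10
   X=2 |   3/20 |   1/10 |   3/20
0.4529 dits

Using the chain rule: H(X|Y) = H(X,Y) - H(Y)

First, compute H(X,Y) = 0.9281 dits

Marginal P(Y) = (3/8, 3/10, 13/40)
H(Y) = 0.4752 dits

H(X|Y) = H(X,Y) - H(Y) = 0.9281 - 0.4752 = 0.4529 dits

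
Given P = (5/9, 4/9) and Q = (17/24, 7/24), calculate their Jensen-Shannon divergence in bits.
0.0182 bits

Jensen-Shannon divergence is:
JSD(P||Q) = 0.5 × D_KL(P||M) + 0.5 × D_KL(Q||M)
where M = 0.5 × (P + Q) is the mixture distribution.

M = 0.5 × (5/9, 4/9) + 0.5 × (17/24, 7/24) = (0.631944, 0.368056)

D_KL(P||M) = 0.0177 bits
D_KL(Q||M) = 0.0187 bits

JSD(P||Q) = 0.5 × 0.0177 + 0.5 × 0.0187 = 0.0182 bits

Unlike KL divergence, JSD is symmetric and bounded: 0 ≤ JSD ≤ log(2).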